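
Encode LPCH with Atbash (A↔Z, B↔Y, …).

OKXS

L(11) → O(14)
P(15) → K(10)
C(2) → X(23)
H(7) → S(18)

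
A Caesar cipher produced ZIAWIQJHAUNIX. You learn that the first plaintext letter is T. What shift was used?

6

From the crib: Z(25)−T(19)=6, so the shift is 6.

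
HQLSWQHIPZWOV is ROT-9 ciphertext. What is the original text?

YHCJNHYZGQNFM

H(7): 7−9=-2≡24 → Y
Q(16): 16−9=7 → H
L(11): 11−9=2 → C
S(18): 18−9=9 → J
W(22): 22−9=13 → N
Q(16): 16−9=7 → H
H(7): 7−9=-2≡24 → Y
I(8): 8−9=-1≡25 → Z
P(15): 15−9=6 → G
Z(25): 25−9=16 → Q
W(22): 22−9=13 → N
O(14): 14−9=5 → F
V(21): 21−9=12 → M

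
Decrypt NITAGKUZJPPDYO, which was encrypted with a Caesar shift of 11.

CXIPVZJOYEESND

N(13): 13−11=2 → C
I(8): 8−11=-3≡23 → X
T(19): 19−11=8 → I
A(0): 0−11=-11≡15 → P
G(6): 6−11=-5≡21 → V
K(10): 10−11=-1≡25 → Z
U(20): 20−11=9 → J
Z(25): 25−11=14 → O
J(9): 9−11=-2≡24 → Y
P(15): 15−11=4 → E
P(15): 15−11=4 → E
D(3): 3−11=-8≡18 → S
Y(24): 24−11=13 → N
O(14): 14−11=3 → D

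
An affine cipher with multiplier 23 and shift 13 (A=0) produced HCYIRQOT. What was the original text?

The inverse of 23 mod 26 is 17, since 23·17=391≡1. Apply D(y)=17·(y−13) mod 26:
H(7): 17·(7−13)=-102≡2 → C
C(2): 17·(2−13)=-187≡21 → V
Y(24): 17·(24−13)=187≡5 → F
I(8): 17·(8−13)=-85≡19 → T
R(17): 17·(17−13)=68≡16 → Q
Q(16): 17·(16−13)=51≡25 → Z
O(14): 17·(14−13)=17 → R
T(19): 17·(19−13)=102≡24 → Y

CVFTQZRY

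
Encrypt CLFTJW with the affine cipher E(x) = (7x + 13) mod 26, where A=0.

BMWQYL

C(2): 7·2+13=27≡1 → B
L(11): 7·11+13=90≡12 → M
F(5): 7·5+13=48≡22 → W
T(19): 7·19+13=146≡16 → Q
J(9): 7·9+13=76≡24 → Y
W(22): 7·22+13=167≡11 → L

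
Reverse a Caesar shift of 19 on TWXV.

ADEC

T(19): 19−19=0 → A
W(22): 22−19=3 → D
X(23): 23−19=4 → E
V(21): 21−19=2 → C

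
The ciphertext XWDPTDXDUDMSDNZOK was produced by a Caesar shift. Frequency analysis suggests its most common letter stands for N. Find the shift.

The most frequent ciphertext letter is D (appears 5 times).
D is position 3; N is position 13.
Shift = -10≡16.

16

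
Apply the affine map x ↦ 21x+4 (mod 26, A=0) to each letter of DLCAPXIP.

D(3): 21·3+4=67≡15 → P
L(11): 21·11+4=235≡1 → B
C(2): 21·2+4=46≡20 → U
A(0): 21·0+4=4 → E
P(15): 21·15+4=319≡7 → H
X(23): 21·23+4=487≡19 → T
I(8): 21·8+4=172≡16 → Q
P(15): 21·15+4=319≡7 → H

PBUEHTQH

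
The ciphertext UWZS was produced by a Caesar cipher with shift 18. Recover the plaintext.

U(20): 20−18=2 → C
W(22): 22−18=4 → E
Z(25): 25−18=7 → H
S(18): 18−18=0 → A

CEHA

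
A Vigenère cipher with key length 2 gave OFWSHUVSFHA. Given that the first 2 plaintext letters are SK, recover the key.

Subtract each crib letter from the matching ciphertext letter (mod 26):
O(14)−S(18)=-4≡22 → W
F(5)−K(10)=-5≡21 → V

WV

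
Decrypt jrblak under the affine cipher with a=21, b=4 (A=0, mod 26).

znljge

The inverse of 21 mod 26 is 5, since 21·5=105≡1. Apply D(y)=5·(y−4) mod 26:
j(9): 5·(9−4)=25 → z
r(17): 5·(17−4)=65≡13 → n
b(1): 5·(1−4)=-15≡11 → l
l(11): 5·(11−4)=35≡9 → j
a(0): 5·(0−4)=-20≡6 → g
k(10): 5·(10−4)=30≡4 → e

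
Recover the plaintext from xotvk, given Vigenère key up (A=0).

dzzgq

Repeat the key across the ciphertext: upupu
x(23)−u(20): 3 → d
o(14)−p(15): -1≡25 → z
t(19)−u(20): -1≡25 → z
v(21)−p(15): 6 → g
k(10)−u(20): -10≡16 → q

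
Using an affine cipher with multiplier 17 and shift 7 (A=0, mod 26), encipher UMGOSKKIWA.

JDFLBVVNRH

U(20): 17·20+7=347≡9 → J
M(12): 17·12+7=211≡3 → D
G(6): 17·6+7=109≡5 → F
O(14): 17·14+7=245≡11 → L
S(18): 17·18+7=313≡1 → B
K(10): 17·10+7=177≡21 → V
K(10): 17·10+7=177≡21 → V
I(8): 17·8+7=143≡13 → N
W(22): 17·22+7=381≡17 → R
A(0): 17·0+7=7 → H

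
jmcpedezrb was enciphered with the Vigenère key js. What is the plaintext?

autxvlvhij

Repeat the key across the ciphertext: jsjsjsjsjs
j(9)−j(9): 0 → a
m(12)−s(18): -6≡20 → u
c(2)−j(9): -7≡19 → t
p(15)−s(18): -3≡23 → x
e(4)−j(9): -5≡21 → v
d(3)−s(18): -15≡11 → l
e(4)−j(9): -5≡21 → v
z(25)−s(18): 7 → h
r(17)−j(9): 8 → i
b(1)−s(18): -17≡9 → j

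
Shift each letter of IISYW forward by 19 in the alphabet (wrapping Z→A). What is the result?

BBLRP

I(8): 8+19=27≡1 → B
I(8): 8+19=27≡1 → B
S(18): 18+19=37≡11 → L
Y(24): 24+19=43≡17 → R
W(22): 22+19=41≡15 → P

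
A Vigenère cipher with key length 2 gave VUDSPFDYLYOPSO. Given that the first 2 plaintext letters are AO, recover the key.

VG

Subtract each crib letter from the matching ciphertext letter (mod 26):
V(21)−A(0)=21 → V
U(20)−O(14)=6 → G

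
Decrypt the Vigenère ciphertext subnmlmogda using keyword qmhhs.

Repeat the key across the ciphertext: qmhhsqmhhsq
s(18)−q(16): 2 → c
u(20)−m(12): 8 → i
b(1)−h(7): -6≡20 → u
n(13)−h(7): 6 → g
m(12)−s(18): -6≡20 → u
l(11)−q(16): -5≡21 → v
m(12)−m(12): 0 → a
o(14)−h(7): 7 → h
g(6)−h(7): -1≡25 → z
d(3)−s(18): -15≡11 → l
a(0)−q(16): -16≡10 → k

ciuguvahzlk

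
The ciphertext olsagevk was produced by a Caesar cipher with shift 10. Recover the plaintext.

o(14): 14−10=4 → e
l(11): 11−10=1 → b
s(18): 18−10=8 → i
a(0): 0−10=-10≡16 → q
g(6): 6−10=-4≡22 → w
e(4): 4−10=-6≡20 → u
v(21): 21−10=11 → l
k(10): 10−10=0 → a

ebiqwula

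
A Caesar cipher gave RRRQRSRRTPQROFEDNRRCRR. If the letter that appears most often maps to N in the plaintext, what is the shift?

4

The most frequent ciphertext letter is R (appears 11 times).
R is position 17; N is position 13.
Shift = 4.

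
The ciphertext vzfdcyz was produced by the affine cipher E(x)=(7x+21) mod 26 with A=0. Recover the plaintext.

The inverse of 7 mod 26 is 15, since 7·15=105≡1. Apply D(y)=15·(y−21) mod 26:
v(21): 15·(21−21)=0 → a
z(25): 15·(25−21)=60≡8 → i
f(5): 15·(5−21)=-240≡20 → u
d(3): 15·(3−21)=-270≡16 → q
c(2): 15·(2−21)=-285≡1 → b
y(24): 15·(24−21)=45≡19 → t
z(25): 15·(25−21)=60≡8 → i

aiuqbti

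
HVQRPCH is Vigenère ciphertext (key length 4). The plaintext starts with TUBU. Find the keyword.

Subtract each crib letter from the matching ciphertext letter (mod 26):
H(7)−T(19)=-12≡14 → O
V(21)−U(20)=1 → B
Q(16)−B(1)=15 → P
R(17)−U(20)=-3≡23 → X

OBPX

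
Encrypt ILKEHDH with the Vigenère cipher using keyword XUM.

Repeat the key across the message: XUMXUMX
I(8)+X(23): 31≡5 → F
L(11)+U(20): 31≡5 → F
K(10)+M(12): 22 → W
E(4)+X(23): 27≡1 → B
H(7)+U(20): 27≡1 → B
D(3)+M(12): 15 → P
H(7)+X(23): 30≡4 → E

FFWBBPE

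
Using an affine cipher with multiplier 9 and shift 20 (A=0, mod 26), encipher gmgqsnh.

wywiahf

g(6): 9·6+20=74≡22 → w
m(12): 9·12+20=128≡24 → y
g(6): 9·6+20=74≡22 → w
q(16): 9·16+20=164≡8 → i
s(18): 9·18+20=182≡0 → a
n(13): 9·13+20=137≡7 → h
h(7): 9·7+20=83≡5 → f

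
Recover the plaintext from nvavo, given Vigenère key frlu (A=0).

iepbj

Repeat the key across the ciphertext: frluf
n(13)−f(5): 8 → i
v(21)−r(17): 4 → e
a(0)−l(11): -11≡15 → p
v(21)−u(20): 1 → b
o(14)−f(5): 9 → j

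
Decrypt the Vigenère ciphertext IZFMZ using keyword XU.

Repeat the key across the ciphertext: XUXUX
I(8)−X(23): -15≡11 → L
Z(25)−U(20): 5 → F
F(5)−X(23): -18≡8 → I
M(12)−U(20): -8≡18 → S
Z(25)−X(23): 2 → C

LFISC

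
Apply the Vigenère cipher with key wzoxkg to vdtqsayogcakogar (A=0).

rchncgunuzkqkfoo

Repeat the key across the message: wzoxkgwzoxkgwzox
v(21)+w(22): 43≡17 → r
d(3)+z(25): 28≡2 → c
t(19)+o(14): 33≡7 → h
q(16)+x(23): 39≡13 → n
s(18)+k(10): 28≡2 → c
a(0)+g(6): 6 → g
y(24)+w(22): 46≡20 → u
o(14)+z(25): 39≡13 → n
g(6)+o(14): 20 → u
c(2)+x(23): 25 → z
a(0)+k(10): 10 → k
k(10)+g(6): 16 → q
o(14)+w(22): 36≡10 → k
g(6)+z(25): 31≡5 → f
a(0)+o(14): 14 → o
r(17)+x(23): 40≡14 → o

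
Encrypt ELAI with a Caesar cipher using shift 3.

E(4): 4+3=7 → H
L(11): 11+3=14 → O
A(0): 0+3=3 → D
I(8): 8+3=11 → L

HODL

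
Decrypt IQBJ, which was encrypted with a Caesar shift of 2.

I(8): 8−2=6 → G
Q(16): 16−2=14 → O
B(1): 1−2=-1≡25 → Z
J(9): 9−2=7 → H

GOZH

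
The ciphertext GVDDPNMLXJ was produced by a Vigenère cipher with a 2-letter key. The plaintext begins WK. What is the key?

KL

Subtract each crib letter from the matching ciphertext letter (mod 26):
G(6)−W(22)=-16≡10 → K
V(21)−K(10)=11 → L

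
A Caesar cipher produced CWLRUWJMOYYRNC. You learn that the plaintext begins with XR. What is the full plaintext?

XRGMPREHJTTMIX

From the crib: C(2)−X(23)=-21≡5, so the shift is 5.
Subtract 5 from each ciphertext letter:
C(2): 2−5=-3≡23 → X
W(22): 22−5=17 → R
L(11): 11−5=6 → G
R(17): 17−5=12 → M
U(20): 20−5=15 → P
W(22): 22−5=17 → R
J(9): 9−5=4 → E
M(12): 12−5=7 → H
O(14): 14−5=9 → J
Y(24): 24−5=19 → T
Y(24): 24−5=19 → T
R(17): 17−5=12 → M
N(13): 13−5=8 → I
C(2): 2−5=-3≡23 → X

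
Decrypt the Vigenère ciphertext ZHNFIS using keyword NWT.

Repeat the key across the ciphertext: NWTNWT
Z(25)−N(13): 12 → M
H(7)−W(22): -15≡11 → L
N(13)−T(19): -6≡20 → U
F(5)−N(13): -8≡18 → S
I(8)−W(22): -14≡12 → M
S(18)−T(19): -1≡25 → Z

MLUSMZ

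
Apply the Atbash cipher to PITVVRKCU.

KRGEEIPXF

P(15) → K(10)
I(8) → R(17)
T(19) → G(6)
V(21) → E(4)
V(21) → E(4)
R(17) → I(8)
K(10) → P(15)
C(2) → X(23)
U(20) → F(5)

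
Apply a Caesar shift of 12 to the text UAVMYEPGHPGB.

GMHYKQBSTBSN

U(20): 20+12=32≡6 → G
A(0): 0+12=12 → M
V(21): 21+12=33≡7 → H
M(12): 12+12=24 → Y
Y(24): 24+12=36≡10 → K
E(4): 4+12=16 → Q
P(15): 15+12=27≡1 → B
G(6): 6+12=18 → S
H(7): 7+12=19 → T
P(15): 15+12=27≡1 → B
G(6): 6+12=18 → S
B(1): 1+12=13 → N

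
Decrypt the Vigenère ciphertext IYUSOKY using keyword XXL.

LBJVRZB

Repeat the key across the ciphertext: XXLXXLX
I(8)−X(23): -15≡11 → L
Y(24)−X(23): 1 → B
U(20)−L(11): 9 → J
S(18)−X(23): -5≡21 → V
O(14)−X(23): -9≡17 → R
K(10)−L(11): -1≡25 → Z
Y(24)−X(23): 1 → B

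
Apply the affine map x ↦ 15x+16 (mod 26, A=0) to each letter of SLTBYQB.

AZPFMWF

S(18): 15·18+16=286≡0 → A
L(11): 15·11+16=181≡25 → Z
T(19): 15·19+16=301≡15 → P
B(1): 15·1+16=31≡5 → F
Y(24): 15·24+16=376≡12 → M
Q(16): 15·16+16=256≡22 → W
B(1): 15·1+16=31≡5 → F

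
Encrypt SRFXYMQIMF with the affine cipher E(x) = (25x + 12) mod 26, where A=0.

UVHPOAWEAH

S(18): 25·18+12=462≡20 → U
R(17): 25·17+12=437≡21 → V
F(5): 25·5+12=137≡7 → H
X(23): 25·23+12=587≡15 → P
Y(24): 25·24+12=612≡14 → O
M(12): 25·12+12=312≡0 → A
Q(16): 25·16+12=412≡22 → W
I(8): 25·8+12=212≡4 → E
M(12): 25·12+12=312≡0 → A
F(5): 25·5+12=137≡7 → H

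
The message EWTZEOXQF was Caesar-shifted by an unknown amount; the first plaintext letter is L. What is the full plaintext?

LDAGLVEXM

From the crib: E(4)−L(11)=-7≡19, so the shift is 19.
Subtract 19 from each ciphertext letter:
E(4): 4−19=-15≡11 → L
W(22): 22−19=3 → D
T(19): 19−19=0 → A
Z(25): 25−19=6 → G
E(4): 4−19=-15≡11 → L
O(14): 14−19=-5≡21 → V
X(23): 23−19=4 → E
Q(16): 16−19=-3≡23 → X
F(5): 5−19=-14≡12 → M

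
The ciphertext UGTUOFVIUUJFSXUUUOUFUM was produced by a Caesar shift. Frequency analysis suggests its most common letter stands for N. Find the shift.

The most frequent ciphertext letter is U (appears 9 times).
U is position 20; N is position 13.
Shift = 7.

7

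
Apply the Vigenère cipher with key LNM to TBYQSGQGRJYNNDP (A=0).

Repeat the key across the message: LNMLNMLNMLNMLNM
T(19)+L(11): 30≡4 → E
B(1)+N(13): 14 → O
Y(24)+M(12): 36≡10 → K
Q(16)+L(11): 27≡1 → B
S(18)+N(13): 31≡5 → F
G(6)+M(12): 18 → S
Q(16)+L(11): 27≡1 → B
G(6)+N(13): 19 → T
R(17)+M(12): 29≡3 → D
J(9)+L(11): 20 → U
Y(24)+N(13): 37≡11 → L
N(13)+M(12): 25 → Z
N(13)+L(11): 24 → Y
D(3)+N(13): 16 → Q
P(15)+M(12): 27≡1 → B

EOKBFSBTDULZYQB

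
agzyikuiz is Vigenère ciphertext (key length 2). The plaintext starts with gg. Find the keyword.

Subtract each crib letter from the matching ciphertext letter (mod 26):
a(0)−g(6)=-6≡20 → u
g(6)−g(6)=0 → a

ua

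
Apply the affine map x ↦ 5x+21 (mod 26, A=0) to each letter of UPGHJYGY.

U(20): 5·20+21=121≡17 → R
P(15): 5·15+21=96≡18 → S
G(6): 5·6+21=51≡25 → Z
H(7): 5·7+21=56≡4 → E
J(9): 5·9+21=66≡14 → O
Y(24): 5·24+21=141≡11 → L
G(6): 5·6+21=51≡25 → Z
Y(24): 5·24+21=141≡11 → L

RSZEOLZL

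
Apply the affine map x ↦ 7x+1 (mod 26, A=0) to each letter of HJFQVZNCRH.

YMKJSUOPQY

H(7): 7·7+1=50≡24 → Y
J(9): 7·9+1=64≡12 → M
F(5): 7·5+1=36≡10 → K
Q(16): 7·16+1=113≡9 → J
V(21): 7·21+1=148≡18 → S
Z(25): 7·25+1=176≡20 → U
N(13): 7·13+1=92≡14 → O
C(2): 7·2+1=15 → P
R(17): 7·17+1=120≡16 → Q
H(7): 7·7+1=50≡24 → Y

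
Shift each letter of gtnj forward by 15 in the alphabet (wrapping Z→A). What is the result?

vicy

g(6): 6+15=21 → v
t(19): 19+15=34≡8 → i
n(13): 13+15=28≡2 → c
j(9): 9+15=24 → y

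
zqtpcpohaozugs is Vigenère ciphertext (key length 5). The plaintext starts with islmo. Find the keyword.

Subtract each crib letter from the matching ciphertext letter (mod 26):
z(25)−i(8)=17 → r
q(16)−s(18)=-2≡24 → y
t(19)−l(11)=8 → i
p(15)−m(12)=3 → d
c(2)−o(14)=-12≡14 → o

ryido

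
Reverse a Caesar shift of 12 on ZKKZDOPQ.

Z(25): 25−12=13 → N
K(10): 10−12=-2≡24 → Y
K(10): 10−12=-2≡24 → Y
Z(25): 25−12=13 → N
D(3): 3−12=-9≡17 → R
O(14): 14−12=2 → C
P(15): 15−12=3 → D
Q(16): 16−12=4 → E

NYYNRCDE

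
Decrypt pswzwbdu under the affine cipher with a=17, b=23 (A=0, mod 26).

The inverse of 17 mod 26 is 23, since 17·23=391≡1. Apply D(y)=23·(y−23) mod 26:
p(15): 23·(15−23)=-184≡24 → y
s(18): 23·(18−23)=-115≡15 → p
w(22): 23·(22−23)=-23≡3 → d
z(25): 23·(25−23)=46≡20 → u
w(22): 23·(22−23)=-23≡3 → d
b(1): 23·(1−23)=-506≡14 → o
d(3): 23·(3−23)=-460≡8 → i
u(20): 23·(20−23)=-69≡9 → j

ypdudoij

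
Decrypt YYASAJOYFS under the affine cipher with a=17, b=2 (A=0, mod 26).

MMGEGFQMRE

The inverse of 17 mod 26 is 23, since 17·23=391≡1. Apply D(y)=23·(y−2) mod 26:
Y(24): 23·(24−2)=506≡12 → M
Y(24): 23·(24−2)=506≡12 → M
A(0): 23·(0−2)=-46≡6 → G
S(18): 23·(18−2)=368≡4 → E
A(0): 23·(0−2)=-46≡6 → G
J(9): 23·(9−2)=161≡5 → F
O(14): 23·(14−2)=276≡16 → Q
Y(24): 23·(24−2)=506≡12 → M
F(5): 23·(5−2)=69≡17 → R
S(18): 23·(18−2)=368≡4 → E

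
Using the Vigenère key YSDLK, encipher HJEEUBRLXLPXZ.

FBHPEZJOIVNPC

Repeat the key across the message: YSDLKYSDLKYSD
H(7)+Y(24): 31≡5 → F
J(9)+S(18): 27≡1 → B
E(4)+D(3): 7 → H
E(4)+L(11): 15 → P
U(20)+K(10): 30≡4 → E
B(1)+Y(24): 25 → Z
R(17)+S(18): 35≡9 → J
L(11)+D(3): 14 → O
X(23)+L(11): 34≡8 → I
L(11)+K(10): 21 → V
P(15)+Y(24): 39≡13 → N
X(23)+S(18): 41≡15 → P
Z(25)+D(3): 28≡2 → C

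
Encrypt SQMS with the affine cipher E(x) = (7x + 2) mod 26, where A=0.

S(18): 7·18+2=128≡24 → Y
Q(16): 7·16+2=114≡10 → K
M(12): 7·12+2=86≡8 → I
S(18): 7·18+2=128≡24 → Y

YKIY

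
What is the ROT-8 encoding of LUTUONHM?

L(11): 11+8=19 → T
U(20): 20+8=28≡2 → C
T(19): 19+8=27≡1 → B
U(20): 20+8=28≡2 → C
O(14): 14+8=22 → W
N(13): 13+8=21 → V
H(7): 7+8=15 → P
M(12): 12+8=20 → U

TCBCWVPU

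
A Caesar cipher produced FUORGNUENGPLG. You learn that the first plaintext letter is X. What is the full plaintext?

From the crib: F(5)−X(23)=-18≡8, so the shift is 8.
Subtract 8 from each ciphertext letter:
F(5): 5−8=-3≡23 → X
U(20): 20−8=12 → M
O(14): 14−8=6 → G
R(17): 17−8=9 → J
G(6): 6−8=-2≡24 → Y
N(13): 13−8=5 → F
U(20): 20−8=12 → M
E(4): 4−8=-4≡22 → W
N(13): 13−8=5 → F
G(6): 6−8=-2≡24 → Y
P(15): 15−8=7 → H
L(11): 11−8=3 → D
G(6): 6−8=-2≡24 → Y

XMGJYFMWFYHDY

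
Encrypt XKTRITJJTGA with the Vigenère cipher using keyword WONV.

Repeat the key across the message: WONVWONVWON
X(23)+W(22): 45≡19 → T
K(10)+O(14): 24 → Y
T(19)+N(13): 32≡6 → G
R(17)+V(21): 38≡12 → M
I(8)+W(22): 30≡4 → E
T(19)+O(14): 33≡7 → H
J(9)+N(13): 22 → W
J(9)+V(21): 30≡4 → E
T(19)+W(22): 41≡15 → P
G(6)+O(14): 20 → U
A(0)+N(13): 13 → N

TYGMEHWEPUN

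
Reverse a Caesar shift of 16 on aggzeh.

a(0): 0−16=-16≡10 → k
g(6): 6−16=-10≡16 → q
g(6): 6−16=-10≡16 → q
z(25): 25−16=9 → j
e(4): 4−16=-12≡14 → o
h(7): 7−16=-9≡17 → r

kqqjor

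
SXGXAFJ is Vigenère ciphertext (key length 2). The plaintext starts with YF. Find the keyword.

Subtract each crib letter from the matching ciphertext letter (mod 26):
S(18)−Y(24)=-6≡20 → U
X(23)−F(5)=18 → S

US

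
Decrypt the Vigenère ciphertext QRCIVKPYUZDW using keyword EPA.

MCCEGKLJUVOW

Repeat the key across the ciphertext: EPAEPAEPAEPA
Q(16)−E(4): 12 → M
R(17)−P(15): 2 → C
C(2)−A(0): 2 → C
I(8)−E(4): 4 → E
V(21)−P(15): 6 → G
K(10)−A(0): 10 → K
P(15)−E(4): 11 → L
Y(24)−P(15): 9 → J
U(20)−A(0): 20 → U
Z(25)−E(4): 21 → V
D(3)−P(15): -12≡14 → O
W(22)−A(0): 22 → W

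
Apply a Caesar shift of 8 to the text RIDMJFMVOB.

ZQLURNUDWJ

R(17): 17+8=25 → Z
I(8): 8+8=16 → Q
D(3): 3+8=11 → L
M(12): 12+8=20 → U
J(9): 9+8=17 → R
F(5): 5+8=13 → N
M(12): 12+8=20 → U
V(21): 21+8=29≡3 → D
O(14): 14+8=22 → W
B(1): 1+8=9 → J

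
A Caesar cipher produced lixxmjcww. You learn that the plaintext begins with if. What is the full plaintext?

From the crib: l(11)−i(8)=3, so the shift is 3.
Subtract 3 from each ciphertext letter:
l(11): 11−3=8 → i
i(8): 8−3=5 → f
x(23): 23−3=20 → u
x(23): 23−3=20 → u
m(12): 12−3=9 → j
j(9): 9−3=6 → g
c(2): 2−3=-1≡25 → z
w(22): 22−3=19 → t
w(22): 22−3=19 → t

ifuujgztt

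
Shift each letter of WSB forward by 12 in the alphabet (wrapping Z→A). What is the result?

W(22): 22+12=34≡8 → I
S(18): 18+12=30≡4 → E
B(1): 1+12=13 → N

IEN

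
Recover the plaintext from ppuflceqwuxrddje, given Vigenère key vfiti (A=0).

Repeat the key across the ciphertext: vfitivfitivfitiv
p(15)−v(21): -6≡20 → u
p(15)−f(5): 10 → k
u(20)−i(8): 12 → m
f(5)−t(19): -14≡12 → m
l(11)−i(8): 3 → d
c(2)−v(21): -19≡7 → h
e(4)−f(5): -1≡25 → z
q(16)−i(8): 8 → i
w(22)−t(19): 3 → d
u(20)−i(8): 12 → m
x(23)−v(21): 2 → c
r(17)−f(5): 12 → m
d(3)−i(8): -5≡21 → v
d(3)−t(19): -16≡10 → k
j(9)−i(8): 1 → b
e(4)−v(21): -17≡9 → j

ukmmdhzidmcmvkbj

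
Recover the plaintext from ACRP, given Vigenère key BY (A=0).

Repeat the key across the ciphertext: BYBY
A(0)−B(1): -1≡25 → Z
C(2)−Y(24): -22≡4 → E
R(17)−B(1): 16 → Q
P(15)−Y(24): -9≡17 → R

ZEQR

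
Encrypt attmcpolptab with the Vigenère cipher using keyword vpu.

Repeat the key across the message: vpuvpuvpuvpu
a(0)+v(21): 21 → v
t(19)+p(15): 34≡8 → i
t(19)+u(20): 39≡13 → n
m(12)+v(21): 33≡7 → h
c(2)+p(15): 17 → r
p(15)+u(20): 35≡9 → j
o(14)+v(21): 35≡9 → j
l(11)+p(15): 26≡0 → a
p(15)+u(20): 35≡9 → j
t(19)+v(21): 40≡14 → o
a(0)+p(15): 15 → p
b(1)+u(20): 21 → v

vinhrjjajopv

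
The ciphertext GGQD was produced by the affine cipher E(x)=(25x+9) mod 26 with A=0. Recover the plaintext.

The inverse of 25 mod 26 is 25, since 25·25=625≡1. Apply D(y)=25·(y−9) mod 26:
G(6): 25·(6−9)=-75≡3 → D
G(6): 25·(6−9)=-75≡3 → D
Q(16): 25·(16−9)=175≡19 → T
D(3): 25·(3−9)=-150≡6 → G

DDTG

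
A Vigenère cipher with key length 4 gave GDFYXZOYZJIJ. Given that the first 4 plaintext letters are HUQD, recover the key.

Subtract each crib letter from the matching ciphertext letter (mod 26):
G(6)−H(7)=-1≡25 → Z
D(3)−U(20)=-17≡9 → J
F(5)−Q(16)=-11≡15 → P
Y(24)−D(3)=21 → V

ZJPV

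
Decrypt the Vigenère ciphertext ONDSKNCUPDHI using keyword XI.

Repeat the key across the ciphertext: XIXIXIXIXIXI
O(14)−X(23): -9≡17 → R
N(13)−I(8): 5 → F
D(3)−X(23): -20≡6 → G
S(18)−I(8): 10 → K
K(10)−X(23): -13≡13 → N
N(13)−I(8): 5 → F
C(2)−X(23): -21≡5 → F
U(20)−I(8): 12 → M
P(15)−X(23): -8≡18 → S
D(3)−I(8): -5≡21 → V
H(7)−X(23): -16≡10 → K
I(8)−I(8): 0 → A

RFGKNFFMSVKA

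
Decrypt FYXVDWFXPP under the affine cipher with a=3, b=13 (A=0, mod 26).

The inverse of 3 mod 26 is 9, since 3·9=27≡1. Apply D(y)=9·(y−13) mod 26:
F(5): 9·(5−13)=-72≡6 → G
Y(24): 9·(24−13)=99≡21 → V
X(23): 9·(23−13)=90≡12 → M
V(21): 9·(21−13)=72≡20 → U
D(3): 9·(3−13)=-90≡14 → O
W(22): 9·(22−13)=81≡3 → D
F(5): 9·(5−13)=-72≡6 → G
X(23): 9·(23−13)=90≡12 → M
P(15): 9·(15−13)=18 → S
P(15): 9·(15−13)=18 → S

GVMUODGMSS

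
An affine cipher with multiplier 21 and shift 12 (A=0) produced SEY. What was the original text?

EMI

The inverse of 21 mod 26 is 5, since 21·5=105≡1. Apply D(y)=5·(y−12) mod 26:
S(18): 5·(18−12)=30≡4 → E
E(4): 5·(4−12)=-40≡12 → M
Y(24): 5·(24−12)=60≡8 → I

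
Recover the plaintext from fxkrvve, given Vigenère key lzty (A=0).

uyrtkwl

Repeat the key across the ciphertext: lztylzt
f(5)−l(11): -6≡20 → u
x(23)−z(25): -2≡24 → y
k(10)−t(19): -9≡17 → r
r(17)−y(24): -7≡19 → t
v(21)−l(11): 10 → k
v(21)−z(25): -4≡22 → w
e(4)−t(19): -15≡11 → l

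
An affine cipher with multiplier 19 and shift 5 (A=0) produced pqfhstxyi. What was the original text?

The inverse of 19 mod 26 is 11, since 19·11=209≡1. Apply D(y)=11·(y−5) mod 26:
p(15): 11·(15−5)=110≡6 → g
q(16): 11·(16−5)=121≡17 → r
f(5): 11·(5−5)=0 → a
h(7): 11·(7−5)=22 → w
s(18): 11·(18−5)=143≡13 → n
t(19): 11·(19−5)=154≡24 → y
x(23): 11·(23−5)=198≡16 → q
y(24): 11·(24−5)=209≡1 → b
i(8): 11·(8−5)=33≡7 → h

grawnyqbh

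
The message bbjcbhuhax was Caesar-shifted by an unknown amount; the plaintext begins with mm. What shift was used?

From the crib: b(1)−m(12)=-11≡15, so the shift is 15.

15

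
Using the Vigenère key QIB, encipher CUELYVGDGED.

SCFBGWWLHUL

Repeat the key across the message: QIBQIBQIBQI
C(2)+Q(16): 18 → S
U(20)+I(8): 28≡2 → C
E(4)+B(1): 5 → F
L(11)+Q(16): 27≡1 → B
Y(24)+I(8): 32≡6 → G
V(21)+B(1): 22 → W
G(6)+Q(16): 22 → W
D(3)+I(8): 11 → L
G(6)+B(1): 7 → H
E(4)+Q(16): 20 → U
D(3)+I(8): 11 → L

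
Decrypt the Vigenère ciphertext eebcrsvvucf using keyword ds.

Repeat the key across the ciphertext: dsdsdsdsdsd
e(4)−d(3): 1 → b
e(4)−s(18): -14≡12 → m
b(1)−d(3): -2≡24 → y
c(2)−s(18): -16≡10 → k
r(17)−d(3): 14 → o
s(18)−s(18): 0 → a
v(21)−d(3): 18 → s
v(21)−s(18): 3 → d
u(20)−d(3): 17 → r
c(2)−s(18): -16≡10 → k
f(5)−d(3): 2 → c

bmykoasdrkc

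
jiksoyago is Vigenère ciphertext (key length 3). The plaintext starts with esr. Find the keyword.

fqt

Subtract each crib letter from the matching ciphertext letter (mod 26):
j(9)−e(4)=5 → f
i(8)−s(18)=-10≡16 → q
k(10)−r(17)=-7≡19 → t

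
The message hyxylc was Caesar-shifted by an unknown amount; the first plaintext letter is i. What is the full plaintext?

From the crib: h(7)−i(8)=-1≡25, so the shift is 25.
Subtract 25 from each ciphertext letter:
h(7): 7−25=-18≡8 → i
y(24): 24−25=-1≡25 → z
x(23): 23−25=-2≡24 → y
y(24): 24−25=-1≡25 → z
l(11): 11−25=-14≡12 → m
c(2): 2−25=-23≡3 → d

izyzmd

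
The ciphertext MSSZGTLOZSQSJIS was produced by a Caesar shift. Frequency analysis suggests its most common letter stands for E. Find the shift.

The most frequent ciphertext letter is S (appears 5 times).
S is position 18; E is position 4.
Shift = 14.

14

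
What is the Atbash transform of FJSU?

UQHF

F(5) → U(20)
J(9) → Q(16)
S(18) → H(7)
U(20) → F(5)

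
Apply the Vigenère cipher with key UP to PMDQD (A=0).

Repeat the key across the message: UPUPU
P(15)+U(20): 35≡9 → J
M(12)+P(15): 27≡1 → B
D(3)+U(20): 23 → X
Q(16)+P(15): 31≡5 → F
D(3)+U(20): 23 → X

JBXFX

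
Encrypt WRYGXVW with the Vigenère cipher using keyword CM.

Repeat the key across the message: CMCMCMC
W(22)+C(2): 24 → Y
R(17)+M(12): 29≡3 → D
Y(24)+C(2): 26≡0 → A
G(6)+M(12): 18 → S
X(23)+C(2): 25 → Z
V(21)+M(12): 33≡7 → H
W(22)+C(2): 24 → Y

YDASZHY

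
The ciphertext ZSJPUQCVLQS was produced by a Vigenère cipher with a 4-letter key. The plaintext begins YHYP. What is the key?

BLLA

Subtract each crib letter from the matching ciphertext letter (mod 26):
Z(25)−Y(24)=1 → B
S(18)−H(7)=11 → L
J(9)−Y(24)=-15≡11 → L
P(15)−P(15)=0 → A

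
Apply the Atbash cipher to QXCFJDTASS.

JCXUQWGZHH

Q(16) → J(9)
X(23) → C(2)
C(2) → X(23)
F(5) → U(20)
J(9) → Q(16)
D(3) → W(22)
T(19) → G(6)
A(0) → Z(25)
S(18) → H(7)
S(18) → H(7)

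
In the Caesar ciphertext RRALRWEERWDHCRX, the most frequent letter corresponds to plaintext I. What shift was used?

The most frequent ciphertext letter is R (appears 5 times).
R is position 17; I is position 8.
Shift = 9.

9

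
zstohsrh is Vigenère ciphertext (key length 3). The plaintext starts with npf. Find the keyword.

mdo

Subtract each crib letter from the matching ciphertext letter (mod 26):
z(25)−n(13)=12 → m
s(18)−p(15)=3 → d
t(19)−f(5)=14 → o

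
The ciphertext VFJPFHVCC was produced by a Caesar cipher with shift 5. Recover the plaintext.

QAEKACQXX

V(21): 21−5=16 → Q
F(5): 5−5=0 → A
J(9): 9−5=4 → E
P(15): 15−5=10 → K
F(5): 5−5=0 → A
H(7): 7−5=2 → C
V(21): 21−5=16 → Q
C(2): 2−5=-3≡23 → X
C(2): 2−5=-3≡23 → X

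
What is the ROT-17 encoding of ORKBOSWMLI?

FIBSFJNDCZ

O(14): 14+17=31≡5 → F
R(17): 17+17=34≡8 → I
K(10): 10+17=27≡1 → B
B(1): 1+17=18 → S
O(14): 14+17=31≡5 → F
S(18): 18+17=35≡9 → J
W(22): 22+17=39≡13 → N
M(12): 12+17=29≡3 → D
L(11): 11+17=28≡2 → C
I(8): 8+17=25 → Z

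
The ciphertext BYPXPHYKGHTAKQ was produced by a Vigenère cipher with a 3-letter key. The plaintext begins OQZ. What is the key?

NIQ

Subtract each crib letter from the matching ciphertext letter (mod 26):
B(1)−O(14)=-13≡13 → N
Y(24)−Q(16)=8 → I
P(15)−Z(25)=-10≡16 → Q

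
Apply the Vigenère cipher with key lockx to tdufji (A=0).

erwpgt

Repeat the key across the message: lockxl
t(19)+l(11): 30≡4 → e
d(3)+o(14): 17 → r
u(20)+c(2): 22 → w
f(5)+k(10): 15 → p
j(9)+x(23): 32≡6 → g
i(8)+l(11): 19 → t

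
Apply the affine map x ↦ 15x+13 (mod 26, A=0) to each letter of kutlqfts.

k(10): 15·10+13=163≡7 → h
u(20): 15·20+13=313≡1 → b
t(19): 15·19+13=298≡12 → m
l(11): 15·11+13=178≡22 → w
q(16): 15·16+13=253≡19 → t
f(5): 15·5+13=88≡10 → k
t(19): 15·19+13=298≡12 → m
s(18): 15·18+13=283≡23 → x

hbmwtkmx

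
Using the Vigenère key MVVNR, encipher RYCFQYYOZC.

Repeat the key across the message: MVVNRMVVNR
R(17)+M(12): 29≡3 → D
Y(24)+V(21): 45≡19 → T
C(2)+V(21): 23 → X
F(5)+N(13): 18 → S
Q(16)+R(17): 33≡7 → H
Y(24)+M(12): 36≡10 → K
Y(24)+V(21): 45≡19 → T
O(14)+V(21): 35≡9 → J
Z(25)+N(13): 38≡12 → M
C(2)+R(17): 19 → T

DTXSHKTJMT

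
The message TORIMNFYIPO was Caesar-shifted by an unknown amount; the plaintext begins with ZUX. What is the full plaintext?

From the crib: T(19)−Z(25)=-6≡20, so the shift is 20.
Subtract 20 from each ciphertext letter:
T(19): 19−20=-1≡25 → Z
O(14): 14−20=-6≡20 → U
R(17): 17−20=-3≡23 → X
I(8): 8−20=-12≡14 → O
M(12): 12−20=-8≡18 → S
N(13): 13−20=-7≡19 → T
F(5): 5−20=-15≡11 → L
Y(24): 24−20=4 → E
I(8): 8−20=-12≡14 → O
P(15): 15−20=-5≡21 → V
O(14): 14−20=-6≡20 → U

ZUXOSTLEOVU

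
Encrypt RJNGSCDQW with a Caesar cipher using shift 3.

UMQJVFGTZ

R(17): 17+3=20 → U
J(9): 9+3=12 → M
N(13): 13+3=16 → Q
G(6): 6+3=9 → J
S(18): 18+3=21 → V
C(2): 2+3=5 → F
D(3): 3+3=6 → G
Q(16): 16+3=19 → T
W(22): 22+3=25 → Z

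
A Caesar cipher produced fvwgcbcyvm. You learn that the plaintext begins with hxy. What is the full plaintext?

From the crib: f(5)−h(7)=-2≡24, so the shift is 24.
Subtract 24 from each ciphertext letter:
f(5): 5−24=-19≡7 → h
v(21): 21−24=-3≡23 → x
w(22): 22−24=-2≡24 → y
g(6): 6−24=-18≡8 → i
c(2): 2−24=-22≡4 → e
b(1): 1−24=-23≡3 → d
c(2): 2−24=-22≡4 → e
y(24): 24−24=0 → a
v(21): 21−24=-3≡23 → x
m(12): 12−24=-12≡14 → o

hxyiedeaxo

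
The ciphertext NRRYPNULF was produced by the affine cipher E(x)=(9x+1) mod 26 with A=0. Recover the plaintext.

KWWRQKFEM

The inverse of 9 mod 26 is 3, since 9·3=27≡1. Apply D(y)=3·(y−1) mod 26:
N(13): 3·(13−1)=36≡10 → K
R(17): 3·(17−1)=48≡22 → W
R(17): 3·(17−1)=48≡22 → W
Y(24): 3·(24−1)=69≡17 → R
P(15): 3·(15−1)=42≡16 → Q
N(13): 3·(13−1)=36≡10 → K
U(20): 3·(20−1)=57≡5 → F
L(11): 3·(11−1)=30≡4 → E
F(5): 3·(5−1)=12 → M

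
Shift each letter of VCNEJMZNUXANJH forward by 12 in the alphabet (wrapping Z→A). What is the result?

HOZQVYLZGJMZVT

V(21): 21+12=33≡7 → H
C(2): 2+12=14 → O
N(13): 13+12=25 → Z
E(4): 4+12=16 → Q
J(9): 9+12=21 → V
M(12): 12+12=24 → Y
Z(25): 25+12=37≡11 → L
N(13): 13+12=25 → Z
U(20): 20+12=32≡6 → G
X(23): 23+12=35≡9 → J
A(0): 0+12=12 → M
N(13): 13+12=25 → Z
J(9): 9+12=21 → V
H(7): 7+12=19 → T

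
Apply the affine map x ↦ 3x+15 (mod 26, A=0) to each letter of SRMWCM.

ROZDVZ

S(18): 3·18+15=69≡17 → R
R(17): 3·17+15=66≡14 → O
M(12): 3·12+15=51≡25 → Z
W(22): 3·22+15=81≡3 → D
C(2): 3·2+15=21 → V
M(12): 3·12+15=51≡25 → Z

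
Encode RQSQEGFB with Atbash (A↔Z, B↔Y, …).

R(17) → I(8)
Q(16) → J(9)
S(18) → H(7)
Q(16) → J(9)
E(4) → V(21)
G(6) → T(19)
F(5) → U(20)
B(1) → Y(24)

IJHJVTUY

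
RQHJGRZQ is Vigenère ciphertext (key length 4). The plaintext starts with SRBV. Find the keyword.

ZZGO

Subtract each crib letter from the matching ciphertext letter (mod 26):
R(17)−S(18)=-1≡25 → Z
Q(16)−R(17)=-1≡25 → Z
H(7)−B(1)=6 → G
J(9)−V(21)=-12≡14 → O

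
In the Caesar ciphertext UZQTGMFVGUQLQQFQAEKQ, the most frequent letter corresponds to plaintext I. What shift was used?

8

The most frequent ciphertext letter is Q (appears 6 times).
Q is position 16; I is position 8.
Shift = 8.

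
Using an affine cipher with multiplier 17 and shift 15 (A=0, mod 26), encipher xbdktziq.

qgodayvb

x(23): 17·23+15=406≡16 → q
b(1): 17·1+15=32≡6 → g
d(3): 17·3+15=66≡14 → o
k(10): 17·10+15=185≡3 → d
t(19): 17·19+15=338≡0 → a
z(25): 17·25+15=440≡24 → y
i(8): 17·8+15=151≡21 → v
q(16): 17·16+15=287≡1 → b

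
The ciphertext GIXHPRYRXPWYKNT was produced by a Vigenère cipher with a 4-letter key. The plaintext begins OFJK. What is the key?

SDOX

Subtract each crib letter from the matching ciphertext letter (mod 26):
G(6)−O(14)=-8≡18 → S
I(8)−F(5)=3 → D
X(23)−J(9)=14 → O
H(7)−K(10)=-3≡23 → X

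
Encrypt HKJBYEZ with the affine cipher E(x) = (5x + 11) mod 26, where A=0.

UJEQBFG

H(7): 5·7+11=46≡20 → U
K(10): 5·10+11=61≡9 → J
J(9): 5·9+11=56≡4 → E
B(1): 5·1+11=16 → Q
Y(24): 5·24+11=131≡1 → B
E(4): 5·4+11=31≡5 → F
Z(25): 5·25+11=136≡6 → G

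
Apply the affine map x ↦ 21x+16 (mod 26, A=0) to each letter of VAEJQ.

V(21): 21·21+16=457≡15 → P
A(0): 21·0+16=16 → Q
E(4): 21·4+16=100≡22 → W
J(9): 21·9+16=205≡23 → X
Q(16): 21·16+16=352≡14 → O

PQWXO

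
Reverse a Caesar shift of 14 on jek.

j(9): 9−14=-5≡21 → v
e(4): 4−14=-10≡16 → q
k(10): 10−14=-4≡22 → w

vqw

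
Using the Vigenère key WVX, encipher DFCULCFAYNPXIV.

Repeat the key across the message: WVXWVXWVXWVXWV
D(3)+W(22): 25 → Z
F(5)+V(21): 26≡0 → A
C(2)+X(23): 25 → Z
U(20)+W(22): 42≡16 → Q
L(11)+V(21): 32≡6 → G
C(2)+X(23): 25 → Z
F(5)+W(22): 27≡1 → B
A(0)+V(21): 21 → V
Y(24)+X(23): 47≡21 → V
N(13)+W(22): 35≡9 → J
P(15)+V(21): 36≡10 → K
X(23)+X(23): 46≡20 → U
I(8)+W(22): 30≡4 → E
V(21)+V(21): 42≡16 → Q

ZAZQGZBVVJKUEQ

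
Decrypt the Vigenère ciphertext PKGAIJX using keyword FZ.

KLBBDKS

Repeat the key across the ciphertext: FZFZFZF
P(15)−F(5): 10 → K
K(10)−Z(25): -15≡11 → L
G(6)−F(5): 1 → B
A(0)−Z(25): -25≡1 → B
I(8)−F(5): 3 → D
J(9)−Z(25): -16≡10 → K
X(23)−F(5): 18 → S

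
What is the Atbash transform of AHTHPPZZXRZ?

ZSGSKKAACIA

A(0) → Z(25)
H(7) → S(18)
T(19) → G(6)
H(7) → S(18)
P(15) → K(10)
P(15) → K(10)
Z(25) → A(0)
Z(25) → A(0)
X(23) → C(2)
R(17) → I(8)
Z(25) → A(0)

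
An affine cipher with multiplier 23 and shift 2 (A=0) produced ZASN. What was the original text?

BSMF

The inverse of 23 mod 26 is 17, since 23·17=391≡1. Apply D(y)=17·(y−2) mod 26:
Z(25): 17·(25−2)=391≡1 → B
A(0): 17·(0−2)=-34≡18 → S
S(18): 17·(18−2)=272≡12 → M
N(13): 17·(13−2)=187≡5 → F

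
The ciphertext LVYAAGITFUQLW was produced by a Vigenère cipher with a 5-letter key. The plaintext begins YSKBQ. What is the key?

NDOZK

Subtract each crib letter from the matching ciphertext letter (mod 26):
L(11)−Y(24)=-13≡13 → N
V(21)−S(18)=3 → D
Y(24)−K(10)=14 → O
A(0)−B(1)=-1≡25 → Z
A(0)−Q(16)=-16≡10 → K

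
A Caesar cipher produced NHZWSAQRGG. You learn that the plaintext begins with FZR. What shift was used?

From the crib: N(13)−F(5)=8, so the shift is 8.

8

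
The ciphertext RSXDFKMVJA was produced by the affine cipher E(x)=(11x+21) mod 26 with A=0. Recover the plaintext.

The inverse of 11 mod 26 is 19, since 11·19=209≡1. Apply D(y)=19·(y−21) mod 26:
R(17): 19·(17−21)=-76≡2 → C
S(18): 19·(18−21)=-57≡21 → V
X(23): 19·(23−21)=38≡12 → M
D(3): 19·(3−21)=-342≡22 → W
F(5): 19·(5−21)=-304≡8 → I
K(10): 19·(10−21)=-209≡25 → Z
M(12): 19·(12−21)=-171≡11 → L
V(21): 19·(21−21)=0 → A
J(9): 19·(9−21)=-228≡6 → G
A(0): 19·(0−21)=-399≡17 → R

CVMWIZLAGR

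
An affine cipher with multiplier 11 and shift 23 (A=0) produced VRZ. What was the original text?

OQM

The inverse of 11 mod 26 is 19, since 11·19=209≡1. Apply D(y)=19·(y−23) mod 26:
V(21): 19·(21−23)=-38≡14 → O
R(17): 19·(17−23)=-114≡16 → Q
Z(25): 19·(25−23)=38≡12 → M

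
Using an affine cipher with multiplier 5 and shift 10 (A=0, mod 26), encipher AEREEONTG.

A(0): 5·0+10=10 → K
E(4): 5·4+10=30≡4 → E
R(17): 5·17+10=95≡17 → R
E(4): 5·4+10=30≡4 → E
E(4): 5·4+10=30≡4 → E
O(14): 5·14+10=80≡2 → C
N(13): 5·13+10=75≡23 → X
T(19): 5·19+10=105≡1 → B
G(6): 5·6+10=40≡14 → O

KEREECXBO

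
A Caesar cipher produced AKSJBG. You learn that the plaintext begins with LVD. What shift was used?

From the crib: A(0)−L(11)=-11≡15, so the shift is 15.

15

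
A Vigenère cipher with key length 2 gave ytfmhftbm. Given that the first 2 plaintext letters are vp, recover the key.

de

Subtract each crib letter from the matching ciphertext letter (mod 26):
y(24)−v(21)=3 → d
t(19)−p(15)=4 → e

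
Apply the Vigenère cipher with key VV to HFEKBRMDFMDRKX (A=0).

Repeat the key across the message: VVVVVVVVVVVVVV
H(7)+V(21): 28≡2 → C
F(5)+V(21): 26≡0 → A
E(4)+V(21): 25 → Z
K(10)+V(21): 31≡5 → F
B(1)+V(21): 22 → W
R(17)+V(21): 38≡12 → M
M(12)+V(21): 33≡7 → H
D(3)+V(21): 24 → Y
F(5)+V(21): 26≡0 → A
M(12)+V(21): 33≡7 → H
D(3)+V(21): 24 → Y
R(17)+V(21): 38≡12 → M
K(10)+V(21): 31≡5 → F
X(23)+V(21): 44≡18 → S

CAZFWMHYAHYMFS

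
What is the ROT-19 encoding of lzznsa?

l(11): 11+19=30≡4 → e
z(25): 25+19=44≡18 → s
z(25): 25+19=44≡18 → s
n(13): 13+19=32≡6 → g
s(18): 18+19=37≡11 → l
a(0): 0+19=19 → t

essglt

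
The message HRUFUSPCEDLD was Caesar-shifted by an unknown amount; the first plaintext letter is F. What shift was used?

From the crib: H(7)−F(5)=2, so the shift is 2.

2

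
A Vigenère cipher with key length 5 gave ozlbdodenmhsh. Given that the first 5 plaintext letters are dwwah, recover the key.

ldpbw

Subtract each crib letter from the matching ciphertext letter (mod 26):
o(14)−d(3)=11 → l
z(25)−w(22)=3 → d
l(11)−w(22)=-11≡15 → p
b(1)−a(0)=1 → b
d(3)−h(7)=-4≡22 → w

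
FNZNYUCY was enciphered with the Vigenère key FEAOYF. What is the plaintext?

AJZZAPXU

Repeat the key across the ciphertext: FEAOYFFE
F(5)−F(5): 0 → A
N(13)−E(4): 9 → J
Z(25)−A(0): 25 → Z
N(13)−O(14): -1≡25 → Z
Y(24)−Y(24): 0 → A
U(20)−F(5): 15 → P
C(2)−F(5): -3≡23 → X
Y(24)−E(4): 20 → U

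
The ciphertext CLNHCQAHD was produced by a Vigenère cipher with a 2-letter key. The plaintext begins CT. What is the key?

AS

Subtract each crib letter from the matching ciphertext letter (mod 26):
C(2)−C(2)=0 → A
L(11)−T(19)=-8≡18 → S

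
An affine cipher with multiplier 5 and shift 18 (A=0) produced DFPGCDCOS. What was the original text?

XNPICXCUA

The inverse of 5 mod 26 is 21, since 5·21=105≡1. Apply D(y)=21·(y−18) mod 26:
D(3): 21·(3−18)=-315≡23 → X
F(5): 21·(5−18)=-273≡13 → N
P(15): 21·(15−18)=-63≡15 → P
G(6): 21·(6−18)=-252≡8 → I
C(2): 21·(2−18)=-336≡2 → C
D(3): 21·(3−18)=-315≡23 → X
C(2): 21·(2−18)=-336≡2 → C
O(14): 21·(14−18)=-84≡20 → U
S(18): 21·(18−18)=0 → A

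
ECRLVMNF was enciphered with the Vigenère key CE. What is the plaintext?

Repeat the key across the ciphertext: CECECECE
E(4)−C(2): 2 → C
C(2)−E(4): -2≡24 → Y
R(17)−C(2): 15 → P
L(11)−E(4): 7 → H
V(21)−C(2): 19 → T
M(12)−E(4): 8 → I
N(13)−C(2): 11 → L
F(5)−E(4): 1 → B

CYPHTILB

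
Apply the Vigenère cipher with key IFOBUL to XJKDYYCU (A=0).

Repeat the key across the message: IFOBULIF
X(23)+I(8): 31≡5 → F
J(9)+F(5): 14 → O
K(10)+O(14): 24 → Y
D(3)+B(1): 4 → E
Y(24)+U(20): 44≡18 → S
Y(24)+L(11): 35≡9 → J
C(2)+I(8): 10 → K
U(20)+F(5): 25 → Z

FOYESJKZ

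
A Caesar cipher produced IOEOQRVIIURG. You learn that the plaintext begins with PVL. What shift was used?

19

From the crib: I(8)−P(15)=-7≡19, so the shift is 19.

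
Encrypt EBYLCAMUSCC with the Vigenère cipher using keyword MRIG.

QSGRORUAETK

Repeat the key across the message: MRIGMRIGMRI
E(4)+M(12): 16 → Q
B(1)+R(17): 18 → S
Y(24)+I(8): 32≡6 → G
L(11)+G(6): 17 → R
C(2)+M(12): 14 → O
A(0)+R(17): 17 → R
M(12)+I(8): 20 → U
U(20)+G(6): 26≡0 → A
S(18)+M(12): 30≡4 → E
C(2)+R(17): 19 → T
C(2)+I(8): 10 → K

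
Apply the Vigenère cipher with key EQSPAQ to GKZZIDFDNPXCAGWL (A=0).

KAROITJTFEXSEWOA

Repeat the key across the message: EQSPAQEQSPAQEQSP
G(6)+E(4): 10 → K
K(10)+Q(16): 26≡0 → A
Z(25)+S(18): 43≡17 → R
Z(25)+P(15): 40≡14 → O
I(8)+A(0): 8 → I
D(3)+Q(16): 19 → T
F(5)+E(4): 9 → J
D(3)+Q(16): 19 → T
N(13)+S(18): 31≡5 → F
P(15)+P(15): 30≡4 → E
X(23)+A(0): 23 → X
C(2)+Q(16): 18 → S
A(0)+E(4): 4 → E
G(6)+Q(16): 22 → W
W(22)+S(18): 40≡14 → O
L(11)+P(15): 26≡0 → A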